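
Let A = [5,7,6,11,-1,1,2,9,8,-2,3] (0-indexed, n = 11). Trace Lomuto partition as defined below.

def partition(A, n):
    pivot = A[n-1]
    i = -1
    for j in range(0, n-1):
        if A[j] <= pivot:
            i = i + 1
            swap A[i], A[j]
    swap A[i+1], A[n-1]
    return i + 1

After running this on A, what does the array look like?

pivot = A[10] = 3; i = -1
j=0: A[0]=5 > 3 → no swap
j=1: A[1]=7 > 3 → no swap
j=2: A[2]=6 > 3 → no swap
j=3: A[3]=11 > 3 → no swap
j=4: A[4]=-1 ≤ 3 → i=0, swap A[0],A[4] → [-1,7,6,11,5,1,2,9,8,-2,3]
j=5: A[5]=1 ≤ 3 → i=1, swap A[1],A[5] → [-1,1,6,11,5,7,2,9,8,-2,3]
j=6: A[6]=2 ≤ 3 → i=2, swap A[2],A[6] → [-1,1,2,11,5,7,6,9,8,-2,3]
j=7: A[7]=9 > 3 → no swap
j=8: A[8]=8 > 3 → no swap
j=9: A[9]=-2 ≤ 3 → i=3, swap A[3],A[9] → [-1,1,2,-2,5,7,6,9,8,11,3]
final swap A[4],A[10] → [-1,1,2,-2,3,7,6,9,8,11,5]; return 4

[-1,1,2,-2,3,7,6,9,8,11,5]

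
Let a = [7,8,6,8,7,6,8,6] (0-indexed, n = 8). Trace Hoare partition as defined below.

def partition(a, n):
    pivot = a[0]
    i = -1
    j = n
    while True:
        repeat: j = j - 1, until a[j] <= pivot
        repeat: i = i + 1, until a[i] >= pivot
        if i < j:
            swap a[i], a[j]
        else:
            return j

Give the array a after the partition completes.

[6,6,6,7,8,8,8,7]

pivot=7
j stops at 7 (6), i stops at 0 (7); swap ⇒ [6,8,6,8,7,6,8,7]
j stops at 5 (6), i stops at 1 (8); swap ⇒ [6,6,6,8,7,8,8,7]
j stops at 4 (7), i stops at 3 (8); swap ⇒ [6,6,6,7,8,8,8,7]
j stops at 3, i stops at 4; i≥j ⇒ return 3. a=[6,6,6,7,8,8,8,7]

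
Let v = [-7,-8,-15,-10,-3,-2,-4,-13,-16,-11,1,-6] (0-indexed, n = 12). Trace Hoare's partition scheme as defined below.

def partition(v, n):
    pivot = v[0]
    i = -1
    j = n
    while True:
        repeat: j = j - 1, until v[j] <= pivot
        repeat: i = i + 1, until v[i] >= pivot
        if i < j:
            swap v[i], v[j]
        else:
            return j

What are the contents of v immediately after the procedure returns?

[-11,-8,-15,-10,-16,-13,-4,-2,-3,-7,1,-6]

pivot = v[0] = -7; i = -1, j = 12
j→9 (v[9]=-11≤-7), i→0 (v[0]=-7≥-7); i<j, swap → [-11,-8,-15,-10,-3,-2,-4,-13,-16,-7,1,-6]
j→8 (v[8]=-16≤-7), i→4 (v[4]=-3≥-7); i<j, swap → [-11,-8,-15,-10,-16,-2,-4,-13,-3,-7,1,-6]
j→7 (v[7]=-13≤-7), i→5 (v[5]=-2≥-7); i<j, swap → [-11,-8,-15,-10,-16,-13,-4,-2,-3,-7,1,-6]
j→5, i→6; i≥j, return j=5. v = [-11,-8,-15,-10,-16,-13,-4,-2,-3,-7,1,-6]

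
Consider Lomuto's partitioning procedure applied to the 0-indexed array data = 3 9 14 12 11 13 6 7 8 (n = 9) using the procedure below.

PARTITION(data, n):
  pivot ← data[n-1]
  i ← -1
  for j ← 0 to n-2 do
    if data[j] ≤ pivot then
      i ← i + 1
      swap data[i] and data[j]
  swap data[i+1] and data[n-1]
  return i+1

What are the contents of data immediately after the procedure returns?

pivot=8, i=-1
j=0: 3≤8, i=0, swap(0,0) ⇒ 3 9 14 12 11 13 6 7 8
j=1: 9>8, skip
j=2: 14>8, skip
j=3: 12>8, skip
j=4: 11>8, skip
j=5: 13>8, skip
j=6: 6≤8, i=1, swap(1,6) ⇒ 3 6 14 12 11 13 9 7 8
j=7: 7≤8, i=2, swap(2,7) ⇒ 3 6 7 12 11 13 9 14 8
swap(3,8) ⇒ 3 6 7 8 11 13 9 14 12; return 3

3 6 7 8 11 13 9 14 12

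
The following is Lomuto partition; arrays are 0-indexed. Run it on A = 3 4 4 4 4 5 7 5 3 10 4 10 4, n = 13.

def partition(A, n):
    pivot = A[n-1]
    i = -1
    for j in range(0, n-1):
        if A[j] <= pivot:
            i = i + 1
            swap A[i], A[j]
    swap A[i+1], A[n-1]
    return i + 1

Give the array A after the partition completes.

3 4 4 4 4 3 4 4 5 10 7 10 5

pivot = A[12] = 4; i = -1
j=0: A[0]=3 ≤ 4 → i=0, swap A[0],A[0] (no change) → 3 4 4 4 4 5 7 5 3 10 4 10 4
j=1: A[1]=4 ≤ 4 → i=1, swap A[1],A[1] (no change) → 3 4 4 4 4 5 7 5 3 10 4 10 4
j=2: A[2]=4 ≤ 4 → i=2, swap A[2],A[2] (no change) → 3 4 4 4 4 5 7 5 3 10 4 10 4
j=3: A[3]=4 ≤ 4 → i=3, swap A[3],A[3] (no change) → 3 4 4 4 4 5 7 5 3 10 4 10 4
j=4: A[4]=4 ≤ 4 → i=4, swap A[4],A[4] (no change) → 3 4 4 4 4 5 7 5 3 10 4 10 4
j=5: A[5]=5 > 4 → no swap
j=6: A[6]=7 > 4 → no swap
j=7: A[7]=5 > 4 → no swap
j=8: A[8]=3 ≤ 4 → i=5, swap A[5],A[8] → 3 4 4 4 4 3 7 5 5 10 4 10 4
j=9: A[9]=10 > 4 → no swap
j=10: A[10]=4 ≤ 4 → i=6, swap A[6],A[10] → 3 4 4 4 4 3 4 5 5 10 7 10 4
j=11: A[11]=10 > 4 → no swap
final swap A[7],A[12] → 3 4 4 4 4 3 4 4 5 10 7 10 5; return 7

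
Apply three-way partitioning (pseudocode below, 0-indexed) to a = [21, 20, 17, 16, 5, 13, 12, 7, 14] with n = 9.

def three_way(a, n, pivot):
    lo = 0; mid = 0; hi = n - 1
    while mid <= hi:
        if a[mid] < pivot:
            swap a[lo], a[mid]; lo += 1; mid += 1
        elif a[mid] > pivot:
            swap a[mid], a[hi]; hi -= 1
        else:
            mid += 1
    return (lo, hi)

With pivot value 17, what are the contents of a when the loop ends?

[14, 7, 16, 5, 13, 12, 17, 20, 21]

lo=0 mid=0 hi=8
21>17: swap(0,8), hi=7 ⇒ [14, 20, 17, 16, 5, 13, 12, 7, 21]
14<17: swap(0,0), lo=1 mid=1 ⇒ [14, 20, 17, 16, 5, 13, 12, 7, 21]
20>17: swap(1,7), hi=6 ⇒ [14, 7, 17, 16, 5, 13, 12, 20, 21]
7<17: swap(1,1), lo=2 mid=2 ⇒ [14, 7, 17, 16, 5, 13, 12, 20, 21]
17=17: mid=3
16<17: swap(2,3), lo=3 mid=4 ⇒ [14, 7, 16, 17, 5, 13, 12, 20, 21]
5<17: swap(3,4), lo=4 mid=5 ⇒ [14, 7, 16, 5, 17, 13, 12, 20, 21]
13<17: swap(4,5), lo=5 mid=6 ⇒ [14, 7, 16, 5, 13, 17, 12, 20, 21]
12<17: swap(5,6), lo=6 mid=7 ⇒ [14, 7, 16, 5, 13, 12, 17, 20, 21]
done. lo=6 hi=6; a=[14, 7, 16, 5, 13, 12, 17, 20, 21]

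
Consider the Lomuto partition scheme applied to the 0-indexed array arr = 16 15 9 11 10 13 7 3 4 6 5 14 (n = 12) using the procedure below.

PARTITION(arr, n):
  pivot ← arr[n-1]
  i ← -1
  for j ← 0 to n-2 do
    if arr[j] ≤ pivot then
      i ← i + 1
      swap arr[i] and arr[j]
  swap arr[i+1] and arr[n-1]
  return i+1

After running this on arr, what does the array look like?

pivot = arr[11] = 14; i = -1
j=0: arr[0]=16 > 14 → no swap
j=1: arr[1]=15 > 14 → no swap
j=2: arr[2]=9 ≤ 14 → i=0, swap arr[0],arr[2] → 9 15 16 11 10 13 7 3 4 6 5 14
j=3: arr[3]=11 ≤ 14 → i=1, swap arr[1],arr[3] → 9 11 16 15 10 13 7 3 4 6 5 14
j=4: arr[4]=10 ≤ 14 → i=2, swap arr[2],arr[4] → 9 11 10 15 16 13 7 3 4 6 5 14
j=5: arr[5]=13 ≤ 14 → i=3, swap arr[3],arr[5] → 9 11 10 13 16 15 7 3 4 6 5 14
j=6: arr[6]=7 ≤ 14 → i=4, swap arr[4],arr[6] → 9 11 10 13 7 15 16 3 4 6 5 14
j=7: arr[7]=3 ≤ 14 → i=5, swap arr[5],arr[7] → 9 11 10 13 7 3 16 15 4 6 5 14
j=8: arr[8]=4 ≤ 14 → i=6, swap arr[6],arr[8] → 9 11 10 13 7 3 4 15 16 6 5 14
j=9: arr[9]=6 ≤ 14 → i=7, swap arr[7],arr[9] → 9 11 10 13 7 3 4 6 16 15 5 14
j=10: arr[10]=5 ≤ 14 → i=8, swap arr[8],arr[10] → 9 11 10 13 7 3 4 6 5 15 16 14
final swap arr[9],arr[11] → 9 11 10 13 7 3 4 6 5 14 16 15; return 9

9 11 10 13 7 3 4 6 5 14 16 15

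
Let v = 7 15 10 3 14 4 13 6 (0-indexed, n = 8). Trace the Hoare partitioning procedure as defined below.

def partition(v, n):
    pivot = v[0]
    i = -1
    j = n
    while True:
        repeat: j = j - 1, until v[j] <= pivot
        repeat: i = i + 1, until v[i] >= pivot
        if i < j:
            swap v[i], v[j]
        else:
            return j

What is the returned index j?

pivot = v[0] = 7; i = -1, j = 8
j→7 (v[7]=6≤7), i→0 (v[0]=7≥7); i<j, swap → 6 15 10 3 14 4 13 7
j→5 (v[5]=4≤7), i→1 (v[1]=15≥7); i<j, swap → 6 4 10 3 14 15 13 7
j→3 (v[3]=3≤7), i→2 (v[2]=10≥7); i<j, swap → 6 4 3 10 14 15 13 7
j→2, i→3; i≥j, return j=2. v = 6 4 3 10 14 15 13 7

2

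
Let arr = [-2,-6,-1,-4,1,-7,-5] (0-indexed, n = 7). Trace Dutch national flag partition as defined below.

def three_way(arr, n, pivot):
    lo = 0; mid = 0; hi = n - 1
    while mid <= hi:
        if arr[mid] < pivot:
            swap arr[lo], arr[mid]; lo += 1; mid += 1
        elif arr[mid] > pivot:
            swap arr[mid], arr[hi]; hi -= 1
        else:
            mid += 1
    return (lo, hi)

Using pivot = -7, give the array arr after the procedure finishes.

[-7,-1,-4,1,-6,-5,-2]

pivot = -7; lo=0, mid=0, hi=6
arr[mid]=-2>-7: swap arr[0],arr[6]; hi=5 → [-5,-6,-1,-4,1,-7,-2]
arr[mid]=-5>-7: swap arr[0],arr[5]; hi=4 → [-7,-6,-1,-4,1,-5,-2]
arr[mid]=-7=-7: mid=1
arr[mid]=-6>-7: swap arr[1],arr[4]; hi=3 → [-7,1,-1,-4,-6,-5,-2]
arr[mid]=1>-7: swap arr[1],arr[3]; hi=2 → [-7,-4,-1,1,-6,-5,-2]
arr[mid]=-4>-7: swap arr[1],arr[2]; hi=1 → [-7,-1,-4,1,-6,-5,-2]
arr[mid]=-1>-7: swap arr[1],arr[1]; hi=0 → [-7,-1,-4,1,-6,-5,-2]
end: lo=0, hi=0; arr = [-7,-1,-4,1,-6,-5,-2]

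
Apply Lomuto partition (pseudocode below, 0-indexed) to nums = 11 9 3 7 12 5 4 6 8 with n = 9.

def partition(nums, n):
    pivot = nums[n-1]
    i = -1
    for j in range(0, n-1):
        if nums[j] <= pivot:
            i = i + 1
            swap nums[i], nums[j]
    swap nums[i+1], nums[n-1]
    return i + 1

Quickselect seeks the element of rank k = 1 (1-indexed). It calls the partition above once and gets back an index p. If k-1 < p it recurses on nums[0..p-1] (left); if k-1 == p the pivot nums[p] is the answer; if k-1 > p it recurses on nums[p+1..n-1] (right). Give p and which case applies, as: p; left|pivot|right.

pivot = nums[8] = 8; i = -1
j=0: nums[0]=11 > 8 → no swap
j=1: nums[1]=9 > 8 → no swap
j=2: nums[2]=3 ≤ 8 → i=0, swap nums[0],nums[2] → 3 9 11 7 12 5 4 6 8
j=3: nums[3]=7 ≤ 8 → i=1, swap nums[1],nums[3] → 3 7 11 9 12 5 4 6 8
j=4: nums[4]=12 > 8 → no swap
j=5: nums[5]=5 ≤ 8 → i=2, swap nums[2],nums[5] → 3 7 5 9 12 11 4 6 8
j=6: nums[6]=4 ≤ 8 → i=3, swap nums[3],nums[6] → 3 7 5 4 12 11 9 6 8
j=7: nums[7]=6 ≤ 8 → i=4, swap nums[4],nums[7] → 3 7 5 4 6 11 9 12 8
final swap nums[5],nums[8] → 3 7 5 4 6 8 9 12 11; return 5
p = 5; k-1 = 0 < 5 ⇒ left

5; left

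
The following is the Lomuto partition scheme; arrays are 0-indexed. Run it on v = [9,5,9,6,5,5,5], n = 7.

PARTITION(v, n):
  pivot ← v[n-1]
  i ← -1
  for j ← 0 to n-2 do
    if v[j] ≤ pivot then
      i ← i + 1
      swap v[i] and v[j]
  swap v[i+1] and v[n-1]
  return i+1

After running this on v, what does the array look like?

[5,5,5,5,9,9,6]

pivot=5, i=-1
j=0: 9>5, skip
j=1: 5≤5, i=0, swap(0,1) ⇒ [5,9,9,6,5,5,5]
j=2: 9>5, skip
j=3: 6>5, skip
j=4: 5≤5, i=1, swap(1,4) ⇒ [5,5,9,6,9,5,5]
j=5: 5≤5, i=2, swap(2,5) ⇒ [5,5,5,6,9,9,5]
swap(3,6) ⇒ [5,5,5,5,9,9,6]; return 3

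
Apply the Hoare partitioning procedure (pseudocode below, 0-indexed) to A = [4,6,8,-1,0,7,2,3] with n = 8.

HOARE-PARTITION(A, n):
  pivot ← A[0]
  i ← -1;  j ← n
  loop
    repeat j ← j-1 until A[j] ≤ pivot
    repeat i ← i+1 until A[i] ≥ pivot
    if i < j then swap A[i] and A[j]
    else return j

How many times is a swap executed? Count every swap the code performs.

pivot=4
j stops at 7 (3), i stops at 0 (4); swap ⇒ [3,6,8,-1,0,7,2,4]
j stops at 6 (2), i stops at 1 (6); swap ⇒ [3,2,8,-1,0,7,6,4]
j stops at 4 (0), i stops at 2 (8); swap ⇒ [3,2,0,-1,8,7,6,4]
j stops at 3, i stops at 4; i≥j ⇒ return 3. A=[3,2,0,-1,8,7,6,4]

3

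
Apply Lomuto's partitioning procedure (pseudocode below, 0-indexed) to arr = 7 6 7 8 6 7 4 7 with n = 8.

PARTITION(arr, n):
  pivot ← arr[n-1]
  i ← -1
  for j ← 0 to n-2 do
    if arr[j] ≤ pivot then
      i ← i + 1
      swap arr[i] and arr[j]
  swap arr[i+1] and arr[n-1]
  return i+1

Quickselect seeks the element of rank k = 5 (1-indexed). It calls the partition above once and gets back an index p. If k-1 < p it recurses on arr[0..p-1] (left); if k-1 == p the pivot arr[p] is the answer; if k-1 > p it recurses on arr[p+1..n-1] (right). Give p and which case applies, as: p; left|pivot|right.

6; left

pivot = arr[7] = 7; i = -1
j=0: arr[0]=7 ≤ 7 → i=0, swap arr[0],arr[0] (no change) → 7 6 7 8 6 7 4 7
j=1: arr[1]=6 ≤ 7 → i=1, swap arr[1],arr[1] (no change) → 7 6 7 8 6 7 4 7
j=2: arr[2]=7 ≤ 7 → i=2, swap arr[2],arr[2] (no change) → 7 6 7 8 6 7 4 7
j=3: arr[3]=8 > 7 → no swap
j=4: arr[4]=6 ≤ 7 → i=3, swap arr[3],arr[4] → 7 6 7 6 8 7 4 7
j=5: arr[5]=7 ≤ 7 → i=4, swap arr[4],arr[5] → 7 6 7 6 7 8 4 7
j=6: arr[6]=4 ≤ 7 → i=5, swap arr[5],arr[6] → 7 6 7 6 7 4 8 7
final swap arr[6],arr[7] → 7 6 7 6 7 4 7 8; return 6
p = 6; k-1 = 4 < 6 ⇒ left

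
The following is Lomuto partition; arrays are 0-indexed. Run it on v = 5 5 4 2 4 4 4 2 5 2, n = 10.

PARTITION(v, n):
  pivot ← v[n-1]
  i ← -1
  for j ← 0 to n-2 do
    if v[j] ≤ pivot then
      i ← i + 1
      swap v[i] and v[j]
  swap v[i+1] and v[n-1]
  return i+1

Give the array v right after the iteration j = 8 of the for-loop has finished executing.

pivot=2, i=-1
j=0: 5>2, skip
j=1: 5>2, skip
j=2: 4>2, skip
j=3: 2≤2, i=0, swap(0,3) ⇒ 2 5 4 5 4 4 4 2 5 2
j=4: 4>2, skip
j=5: 4>2, skip
j=6: 4>2, skip
j=7: 2≤2, i=1, swap(1,7) ⇒ 2 2 4 5 4 4 4 5 5 2
j=8: 5>2, skip
(after j=8) v = 2 2 4 5 4 4 4 5 5 2

2 2 4 5 4 4 4 5 5 2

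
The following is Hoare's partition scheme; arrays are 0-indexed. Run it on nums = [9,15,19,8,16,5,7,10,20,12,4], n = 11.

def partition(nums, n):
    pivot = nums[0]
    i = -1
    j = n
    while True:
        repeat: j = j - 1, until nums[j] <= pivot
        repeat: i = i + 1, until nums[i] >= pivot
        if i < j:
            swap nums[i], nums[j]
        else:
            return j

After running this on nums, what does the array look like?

[4,7,5,8,16,19,15,10,20,12,9]

pivot=9
j stops at 10 (4), i stops at 0 (9); swap ⇒ [4,15,19,8,16,5,7,10,20,12,9]
j stops at 6 (7), i stops at 1 (15); swap ⇒ [4,7,19,8,16,5,15,10,20,12,9]
j stops at 5 (5), i stops at 2 (19); swap ⇒ [4,7,5,8,16,19,15,10,20,12,9]
j stops at 3, i stops at 4; i≥j ⇒ return 3. nums=[4,7,5,8,16,19,15,10,20,12,9]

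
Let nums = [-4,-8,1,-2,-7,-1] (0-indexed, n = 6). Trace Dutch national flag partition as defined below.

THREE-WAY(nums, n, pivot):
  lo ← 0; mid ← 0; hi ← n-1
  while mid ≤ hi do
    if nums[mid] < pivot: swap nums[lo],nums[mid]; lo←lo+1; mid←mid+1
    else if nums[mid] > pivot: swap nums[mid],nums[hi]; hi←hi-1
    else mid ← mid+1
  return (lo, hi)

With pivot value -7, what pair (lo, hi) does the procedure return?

(1, 1)

pivot = -7; lo=0, mid=0, hi=5
nums[mid]=-4>-7: swap nums[0],nums[5]; hi=4 → [-1,-8,1,-2,-7,-4]
nums[mid]=-1>-7: swap nums[0],nums[4]; hi=3 → [-7,-8,1,-2,-1,-4]
nums[mid]=-7=-7: mid=1
nums[mid]=-8<-7: swap nums[0],nums[1]; lo=1,mid=2 → [-8,-7,1,-2,-1,-4]
nums[mid]=1>-7: swap nums[2],nums[3]; hi=2 → [-8,-7,-2,1,-1,-4]
nums[mid]=-2>-7: swap nums[2],nums[2]; hi=1 → [-8,-7,-2,1,-1,-4]
end: lo=1, hi=1; nums = [-8,-7,-2,1,-1,-4]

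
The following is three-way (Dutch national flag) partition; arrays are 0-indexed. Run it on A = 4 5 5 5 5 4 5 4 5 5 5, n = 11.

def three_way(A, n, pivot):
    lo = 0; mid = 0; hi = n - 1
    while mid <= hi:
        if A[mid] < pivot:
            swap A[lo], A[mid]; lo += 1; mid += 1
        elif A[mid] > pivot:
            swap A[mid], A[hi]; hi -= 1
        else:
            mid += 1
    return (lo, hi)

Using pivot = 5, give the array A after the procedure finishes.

4 4 4 5 5 5 5 5 5 5 5

pivot = 5; lo=0, mid=0, hi=10
A[mid]=4<5: swap A[0],A[0]; lo=1,mid=1 → 4 5 5 5 5 4 5 4 5 5 5
A[mid]=5=5: mid=2
A[mid]=5=5: mid=3
A[mid]=5=5: mid=4
A[mid]=5=5: mid=5
A[mid]=4<5: swap A[1],A[5]; lo=2,mid=6 → 4 4 5 5 5 5 5 4 5 5 5
A[mid]=5=5: mid=7
A[mid]=4<5: swap A[2],A[7]; lo=3,mid=8 → 4 4 4 5 5 5 5 5 5 5 5
A[mid]=5=5: mid=9
A[mid]=5=5: mid=10
A[mid]=5=5: mid=11
end: lo=3, hi=10; A = 4 4 4 5 5 5 5 5 5 5 5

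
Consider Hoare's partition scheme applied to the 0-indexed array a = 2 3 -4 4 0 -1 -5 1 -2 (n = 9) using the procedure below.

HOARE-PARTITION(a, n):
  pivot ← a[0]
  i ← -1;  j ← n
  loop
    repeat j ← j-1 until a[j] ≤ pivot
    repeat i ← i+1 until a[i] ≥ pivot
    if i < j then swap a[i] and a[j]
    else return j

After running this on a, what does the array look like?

-2 1 -4 -5 0 -1 4 3 2

pivot = a[0] = 2; i = -1, j = 9
j→8 (a[8]=-2≤2), i→0 (a[0]=2≥2); i<j, swap → -2 3 -4 4 0 -1 -5 1 2
j→7 (a[7]=1≤2), i→1 (a[1]=3≥2); i<j, swap → -2 1 -4 4 0 -1 -5 3 2
j→6 (a[6]=-5≤2), i→3 (a[3]=4≥2); i<j, swap → -2 1 -4 -5 0 -1 4 3 2
j→5, i→6; i≥j, return j=5. a = -2 1 -4 -5 0 -1 4 3 2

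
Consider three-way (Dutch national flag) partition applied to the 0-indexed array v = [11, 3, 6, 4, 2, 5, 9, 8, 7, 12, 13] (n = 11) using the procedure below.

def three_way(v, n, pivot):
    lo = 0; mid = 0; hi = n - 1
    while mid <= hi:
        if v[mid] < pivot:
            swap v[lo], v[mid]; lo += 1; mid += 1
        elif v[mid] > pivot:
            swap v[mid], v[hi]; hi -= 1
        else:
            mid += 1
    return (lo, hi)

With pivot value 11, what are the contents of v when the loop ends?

[3, 6, 4, 2, 5, 9, 8, 7, 11, 13, 12]

pivot = 11; lo=0, mid=0, hi=10
v[mid]=11=11: mid=1
v[mid]=3<11: swap v[0],v[1]; lo=1,mid=2 → [3, 11, 6, 4, 2, 5, 9, 8, 7, 12, 13]
v[mid]=6<11: swap v[1],v[2]; lo=2,mid=3 → [3, 6, 11, 4, 2, 5, 9, 8, 7, 12, 13]
v[mid]=4<11: swap v[2],v[3]; lo=3,mid=4 → [3, 6, 4, 11, 2, 5, 9, 8, 7, 12, 13]
v[mid]=2<11: swap v[3],v[4]; lo=4,mid=5 → [3, 6, 4, 2, 11, 5, 9, 8, 7, 12, 13]
v[mid]=5<11: swap v[4],v[5]; lo=5,mid=6 → [3, 6, 4, 2, 5, 11, 9, 8, 7, 12, 13]
v[mid]=9<11: swap v[5],v[6]; lo=6,mid=7 → [3, 6, 4, 2, 5, 9, 11, 8, 7, 12, 13]
v[mid]=8<11: swap v[6],v[7]; lo=7,mid=8 → [3, 6, 4, 2, 5, 9, 8, 11, 7, 12, 13]
v[mid]=7<11: swap v[7],v[8]; lo=8,mid=9 → [3, 6, 4, 2, 5, 9, 8, 7, 11, 12, 13]
v[mid]=12>11: swap v[9],v[10]; hi=9 → [3, 6, 4, 2, 5, 9, 8, 7, 11, 13, 12]
v[mid]=13>11: swap v[9],v[9]; hi=8 → [3, 6, 4, 2, 5, 9, 8, 7, 11, 13, 12]
end: lo=8, hi=8; v = [3, 6, 4, 2, 5, 9, 8, 7, 11, 13, 12]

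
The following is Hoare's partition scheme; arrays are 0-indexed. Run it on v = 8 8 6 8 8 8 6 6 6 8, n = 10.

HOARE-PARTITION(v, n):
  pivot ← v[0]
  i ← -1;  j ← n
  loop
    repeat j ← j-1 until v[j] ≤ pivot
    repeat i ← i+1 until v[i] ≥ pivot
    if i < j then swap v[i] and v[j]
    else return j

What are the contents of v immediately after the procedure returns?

8 6 6 6 6 8 8 8 8 8

pivot=8
j stops at 9 (8), i stops at 0 (8); swap ⇒ 8 8 6 8 8 8 6 6 6 8
j stops at 8 (6), i stops at 1 (8); swap ⇒ 8 6 6 8 8 8 6 6 8 8
j stops at 7 (6), i stops at 3 (8); swap ⇒ 8 6 6 6 8 8 6 8 8 8
j stops at 6 (6), i stops at 4 (8); swap ⇒ 8 6 6 6 6 8 8 8 8 8
j stops at 5, i stops at 5; i≥j ⇒ return 5. v=8 6 6 6 6 8 8 8 8 8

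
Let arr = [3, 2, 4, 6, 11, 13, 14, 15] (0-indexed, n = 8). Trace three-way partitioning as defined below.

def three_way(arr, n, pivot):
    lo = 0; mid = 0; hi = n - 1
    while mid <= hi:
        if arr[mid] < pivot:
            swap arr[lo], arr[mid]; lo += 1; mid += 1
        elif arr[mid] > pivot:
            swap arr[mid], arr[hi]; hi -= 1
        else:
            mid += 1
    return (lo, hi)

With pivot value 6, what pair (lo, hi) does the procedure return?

(3, 3)

lo=0 mid=0 hi=7
3<6: swap(0,0), lo=1 mid=1 ⇒ [3, 2, 4, 6, 11, 13, 14, 15]
2<6: swap(1,1), lo=2 mid=2 ⇒ [3, 2, 4, 6, 11, 13, 14, 15]
4<6: swap(2,2), lo=3 mid=3 ⇒ [3, 2, 4, 6, 11, 13, 14, 15]
6=6: mid=4
11>6: swap(4,7), hi=6 ⇒ [3, 2, 4, 6, 15, 13, 14, 11]
15>6: swap(4,6), hi=5 ⇒ [3, 2, 4, 6, 14, 13, 15, 11]
14>6: swap(4,5), hi=4 ⇒ [3, 2, 4, 6, 13, 14, 15, 11]
13>6: swap(4,4), hi=3 ⇒ [3, 2, 4, 6, 13, 14, 15, 11]
done. lo=3 hi=3; arr=[3, 2, 4, 6, 13, 14, 15, 11]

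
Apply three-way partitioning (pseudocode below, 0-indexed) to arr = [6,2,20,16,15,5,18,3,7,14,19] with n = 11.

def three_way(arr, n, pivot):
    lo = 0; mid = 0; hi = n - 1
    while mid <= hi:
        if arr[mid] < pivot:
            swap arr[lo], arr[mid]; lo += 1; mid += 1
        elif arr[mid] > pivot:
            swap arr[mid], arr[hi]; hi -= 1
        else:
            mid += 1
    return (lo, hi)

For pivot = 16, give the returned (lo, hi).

(7, 7)

pivot = 16; lo=0, mid=0, hi=10
arr[mid]=6<16: swap arr[0],arr[0]; lo=1,mid=1 → [6,2,20,16,15,5,18,3,7,14,19]
arr[mid]=2<16: swap arr[1],arr[1]; lo=2,mid=2 → [6,2,20,16,15,5,18,3,7,14,19]
arr[mid]=20>16: swap arr[2],arr[10]; hi=9 → [6,2,19,16,15,5,18,3,7,14,20]
arr[mid]=19>16: swap arr[2],arr[9]; hi=8 → [6,2,14,16,15,5,18,3,7,19,20]
arr[mid]=14<16: swap arr[2],arr[2]; lo=3,mid=3 → [6,2,14,16,15,5,18,3,7,19,20]
arr[mid]=16=16: mid=4
arr[mid]=15<16: swap arr[3],arr[4]; lo=4,mid=5 → [6,2,14,15,16,5,18,3,7,19,20]
arr[mid]=5<16: swap arr[4],arr[5]; lo=5,mid=6 → [6,2,14,15,5,16,18,3,7,19,20]
arr[mid]=18>16: swap arr[6],arr[8]; hi=7 → [6,2,14,15,5,16,7,3,18,19,20]
arr[mid]=7<16: swap arr[5],arr[6]; lo=6,mid=7 → [6,2,14,15,5,7,16,3,18,19,20]
arr[mid]=3<16: swap arr[6],arr[7]; lo=7,mid=8 → [6,2,14,15,5,7,3,16,18,19,20]
end: lo=7, hi=7; arr = [6,2,14,15,5,7,3,16,18,19,20]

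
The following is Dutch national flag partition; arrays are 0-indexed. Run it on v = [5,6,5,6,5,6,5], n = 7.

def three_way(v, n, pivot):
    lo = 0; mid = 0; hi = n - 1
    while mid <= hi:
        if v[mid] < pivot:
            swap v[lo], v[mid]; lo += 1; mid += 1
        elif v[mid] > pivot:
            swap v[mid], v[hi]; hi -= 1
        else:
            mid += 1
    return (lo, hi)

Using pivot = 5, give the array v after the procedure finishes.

[5,5,5,5,6,6,6]

pivot = 5; lo=0, mid=0, hi=6
v[mid]=5=5: mid=1
v[mid]=6>5: swap v[1],v[6]; hi=5 → [5,5,5,6,5,6,6]
v[mid]=5=5: mid=2
v[mid]=5=5: mid=3
v[mid]=6>5: swap v[3],v[5]; hi=4 → [5,5,5,6,5,6,6]
v[mid]=6>5: swap v[3],v[4]; hi=3 → [5,5,5,5,6,6,6]
v[mid]=5=5: mid=4
end: lo=0, hi=3; v = [5,5,5,5,6,6,6]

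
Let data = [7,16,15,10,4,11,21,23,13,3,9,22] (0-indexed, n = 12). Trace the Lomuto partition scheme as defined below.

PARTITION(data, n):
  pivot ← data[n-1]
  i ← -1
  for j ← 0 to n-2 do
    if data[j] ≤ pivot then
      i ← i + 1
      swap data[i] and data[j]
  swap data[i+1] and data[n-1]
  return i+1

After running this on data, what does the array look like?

pivot=22, i=-1
j=0: 7≤22, i=0, swap(0,0) ⇒ [7,16,15,10,4,11,21,23,13,3,9,22]
j=1: 16≤22, i=1, swap(1,1) ⇒ [7,16,15,10,4,11,21,23,13,3,9,22]
j=2: 15≤22, i=2, swap(2,2) ⇒ [7,16,15,10,4,11,21,23,13,3,9,22]
j=3: 10≤22, i=3, swap(3,3) ⇒ [7,16,15,10,4,11,21,23,13,3,9,22]
j=4: 4≤22, i=4, swap(4,4) ⇒ [7,16,15,10,4,11,21,23,13,3,9,22]
j=5: 11≤22, i=5, swap(5,5) ⇒ [7,16,15,10,4,11,21,23,13,3,9,22]
j=6: 21≤22, i=6, swap(6,6) ⇒ [7,16,15,10,4,11,21,23,13,3,9,22]
j=7: 23>22, skip
j=8: 13≤22, i=7, swap(7,8) ⇒ [7,16,15,10,4,11,21,13,23,3,9,22]
j=9: 3≤22, i=8, swap(8,9) ⇒ [7,16,15,10,4,11,21,13,3,23,9,22]
j=10: 9≤22, i=9, swap(9,10) ⇒ [7,16,15,10,4,11,21,13,3,9,23,22]
swap(10,11) ⇒ [7,16,15,10,4,11,21,13,3,9,22,23]; return 10

[7,16,15,10,4,11,21,13,3,9,22,23]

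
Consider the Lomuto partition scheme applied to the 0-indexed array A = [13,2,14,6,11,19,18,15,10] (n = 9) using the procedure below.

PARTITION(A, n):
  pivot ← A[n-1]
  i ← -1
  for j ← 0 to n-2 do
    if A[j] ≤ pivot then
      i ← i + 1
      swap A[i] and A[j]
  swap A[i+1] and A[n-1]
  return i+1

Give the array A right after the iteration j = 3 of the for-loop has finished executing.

pivot = A[8] = 10; i = -1
j=0: A[0]=13 > 10 → no swap
j=1: A[1]=2 ≤ 10 → i=0, swap A[0],A[1] → [2,13,14,6,11,19,18,15,10]
j=2: A[2]=14 > 10 → no swap
j=3: A[3]=6 ≤ 10 → i=1, swap A[1],A[3] → [2,6,14,13,11,19,18,15,10]
(after j=3) A = [2,6,14,13,11,19,18,15,10]

[2,6,14,13,11,19,18,15,10]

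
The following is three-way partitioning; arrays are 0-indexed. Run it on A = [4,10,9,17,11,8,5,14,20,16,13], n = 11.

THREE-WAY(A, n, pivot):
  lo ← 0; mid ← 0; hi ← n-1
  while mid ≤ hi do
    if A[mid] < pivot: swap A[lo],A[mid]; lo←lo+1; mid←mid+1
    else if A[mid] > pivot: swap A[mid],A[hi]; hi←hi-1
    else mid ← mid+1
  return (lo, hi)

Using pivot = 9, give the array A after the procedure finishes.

[4,5,8,9,11,17,14,20,16,13,10]

lo=0 mid=0 hi=10
4<9: swap(0,0), lo=1 mid=1 ⇒ [4,10,9,17,11,8,5,14,20,16,13]
10>9: swap(1,10), hi=9 ⇒ [4,13,9,17,11,8,5,14,20,16,10]
13>9: swap(1,9), hi=8 ⇒ [4,16,9,17,11,8,5,14,20,13,10]
16>9: swap(1,8), hi=7 ⇒ [4,20,9,17,11,8,5,14,16,13,10]
20>9: swap(1,7), hi=6 ⇒ [4,14,9,17,11,8,5,20,16,13,10]
14>9: swap(1,6), hi=5 ⇒ [4,5,9,17,11,8,14,20,16,13,10]
5<9: swap(1,1), lo=2 mid=2 ⇒ [4,5,9,17,11,8,14,20,16,13,10]
9=9: mid=3
17>9: swap(3,5), hi=4 ⇒ [4,5,9,8,11,17,14,20,16,13,10]
8<9: swap(2,3), lo=3 mid=4 ⇒ [4,5,8,9,11,17,14,20,16,13,10]
11>9: swap(4,4), hi=3 ⇒ [4,5,8,9,11,17,14,20,16,13,10]
done. lo=3 hi=3; A=[4,5,8,9,11,17,14,20,16,13,10]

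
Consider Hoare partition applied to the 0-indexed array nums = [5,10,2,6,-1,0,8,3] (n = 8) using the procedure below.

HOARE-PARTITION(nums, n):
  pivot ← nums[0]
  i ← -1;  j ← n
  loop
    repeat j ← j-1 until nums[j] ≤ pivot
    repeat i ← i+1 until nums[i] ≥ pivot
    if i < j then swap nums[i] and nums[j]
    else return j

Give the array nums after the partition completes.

[3,0,2,-1,6,10,8,5]

pivot=5
j stops at 7 (3), i stops at 0 (5); swap ⇒ [3,10,2,6,-1,0,8,5]
j stops at 5 (0), i stops at 1 (10); swap ⇒ [3,0,2,6,-1,10,8,5]
j stops at 4 (-1), i stops at 3 (6); swap ⇒ [3,0,2,-1,6,10,8,5]
j stops at 3, i stops at 4; i≥j ⇒ return 3. nums=[3,0,2,-1,6,10,8,5]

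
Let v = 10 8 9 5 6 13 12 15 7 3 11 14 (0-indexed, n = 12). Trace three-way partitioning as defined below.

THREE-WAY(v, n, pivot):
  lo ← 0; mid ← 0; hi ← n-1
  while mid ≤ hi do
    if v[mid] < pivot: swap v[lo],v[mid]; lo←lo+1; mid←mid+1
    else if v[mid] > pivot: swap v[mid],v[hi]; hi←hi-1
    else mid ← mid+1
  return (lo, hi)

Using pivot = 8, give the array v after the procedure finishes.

pivot = 8; lo=0, mid=0, hi=11
v[mid]=10>8: swap v[0],v[11]; hi=10 → 14 8 9 5 6 13 12 15 7 3 11 10
v[mid]=14>8: swap v[0],v[10]; hi=9 → 11 8 9 5 6 13 12 15 7 3 14 10
v[mid]=11>8: swap v[0],v[9]; hi=8 → 3 8 9 5 6 13 12 15 7 11 14 10
v[mid]=3<8: swap v[0],v[0]; lo=1,mid=1 → 3 8 9 5 6 13 12 15 7 11 14 10
v[mid]=8=8: mid=2
v[mid]=9>8: swap v[2],v[8]; hi=7 → 3 8 7 5 6 13 12 15 9 11 14 10
v[mid]=7<8: swap v[1],v[2]; lo=2,mid=3 → 3 7 8 5 6 13 12 15 9 11 14 10
v[mid]=5<8: swap v[2],v[3]; lo=3,mid=4 → 3 7 5 8 6 13 12 15 9 11 14 10
v[mid]=6<8: swap v[3],v[4]; lo=4,mid=5 → 3 7 5 6 8 13 12 15 9 11 14 10
v[mid]=13>8: swap v[5],v[7]; hi=6 → 3 7 5 6 8 15 12 13 9 11 14 10
v[mid]=15>8: swap v[5],v[6]; hi=5 → 3 7 5 6 8 12 15 13 9 11 14 10
v[mid]=12>8: swap v[5],v[5]; hi=4 → 3 7 5 6 8 12 15 13 9 11 14 10
end: lo=4, hi=4; v = 3 7 5 6 8 12 15 13 9 11 14 10

3 7 5 6 8 12 15 13 9 11 14 10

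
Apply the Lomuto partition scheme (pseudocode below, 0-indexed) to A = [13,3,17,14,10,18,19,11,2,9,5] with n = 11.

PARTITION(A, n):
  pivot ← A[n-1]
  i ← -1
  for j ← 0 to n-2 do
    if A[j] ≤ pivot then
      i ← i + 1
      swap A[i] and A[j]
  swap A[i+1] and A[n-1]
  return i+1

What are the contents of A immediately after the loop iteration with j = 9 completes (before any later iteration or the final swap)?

pivot=5, i=-1
j=0: 13>5, skip
j=1: 3≤5, i=0, swap(0,1) ⇒ [3,13,17,14,10,18,19,11,2,9,5]
j=2: 17>5, skip
j=3: 14>5, skip
j=4: 10>5, skip
j=5: 18>5, skip
j=6: 19>5, skip
j=7: 11>5, skip
j=8: 2≤5, i=1, swap(1,8) ⇒ [3,2,17,14,10,18,19,11,13,9,5]
j=9: 9>5, skip
(after j=9) A = [3,2,17,14,10,18,19,11,13,9,5]

[3,2,17,14,10,18,19,11,13,9,5]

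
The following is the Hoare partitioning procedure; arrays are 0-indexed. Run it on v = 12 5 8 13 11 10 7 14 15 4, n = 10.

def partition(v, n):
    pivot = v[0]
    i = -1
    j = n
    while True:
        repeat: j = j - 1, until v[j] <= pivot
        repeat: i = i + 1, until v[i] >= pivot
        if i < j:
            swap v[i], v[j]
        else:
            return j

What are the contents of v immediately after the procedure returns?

pivot = v[0] = 12; i = -1, j = 10
j→9 (v[9]=4≤12), i→0 (v[0]=12≥12); i<j, swap → 4 5 8 13 11 10 7 14 15 12
j→6 (v[6]=7≤12), i→3 (v[3]=13≥12); i<j, swap → 4 5 8 7 11 10 13 14 15 12
j→5, i→6; i≥j, return j=5. v = 4 5 8 7 11 10 13 14 15 12

4 5 8 7 11 10 13 14 15 12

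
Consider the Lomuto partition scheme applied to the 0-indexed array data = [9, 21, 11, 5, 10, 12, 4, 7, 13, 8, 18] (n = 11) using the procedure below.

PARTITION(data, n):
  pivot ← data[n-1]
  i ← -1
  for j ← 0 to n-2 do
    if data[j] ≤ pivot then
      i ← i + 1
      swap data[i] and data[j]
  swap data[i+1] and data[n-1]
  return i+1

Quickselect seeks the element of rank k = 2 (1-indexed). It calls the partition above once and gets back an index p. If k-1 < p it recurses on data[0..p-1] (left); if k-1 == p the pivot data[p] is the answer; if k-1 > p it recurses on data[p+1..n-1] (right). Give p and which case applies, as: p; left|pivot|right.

9; left

pivot = data[10] = 18; i = -1
j=0: data[0]=9 ≤ 18 → i=0, swap data[0],data[0] (no change) → [9, 21, 11, 5, 10, 12, 4, 7, 13, 8, 18]
j=1: data[1]=21 > 18 → no swap
j=2: data[2]=11 ≤ 18 → i=1, swap data[1],data[2] → [9, 11, 21, 5, 10, 12, 4, 7, 13, 8, 18]
j=3: data[3]=5 ≤ 18 → i=2, swap data[2],data[3] → [9, 11, 5, 21, 10, 12, 4, 7, 13, 8, 18]
j=4: data[4]=10 ≤ 18 → i=3, swap data[3],data[4] → [9, 11, 5, 10, 21, 12, 4, 7, 13, 8, 18]
j=5: data[5]=12 ≤ 18 → i=4, swap data[4],data[5] → [9, 11, 5, 10, 12, 21, 4, 7, 13, 8, 18]
j=6: data[6]=4 ≤ 18 → i=5, swap data[5],data[6] → [9, 11, 5, 10, 12, 4, 21, 7, 13, 8, 18]
j=7: data[7]=7 ≤ 18 → i=6, swap data[6],data[7] → [9, 11, 5, 10, 12, 4, 7, 21, 13, 8, 18]
j=8: data[8]=13 ≤ 18 → i=7, swap data[7],data[8] → [9, 11, 5, 10, 12, 4, 7, 13, 21, 8, 18]
j=9: data[9]=8 ≤ 18 → i=8, swap data[8],data[9] → [9, 11, 5, 10, 12, 4, 7, 13, 8, 21, 18]
final swap data[9],data[10] → [9, 11, 5, 10, 12, 4, 7, 13, 8, 18, 21]; return 9
p = 9; k-1 = 1 < 9 ⇒ left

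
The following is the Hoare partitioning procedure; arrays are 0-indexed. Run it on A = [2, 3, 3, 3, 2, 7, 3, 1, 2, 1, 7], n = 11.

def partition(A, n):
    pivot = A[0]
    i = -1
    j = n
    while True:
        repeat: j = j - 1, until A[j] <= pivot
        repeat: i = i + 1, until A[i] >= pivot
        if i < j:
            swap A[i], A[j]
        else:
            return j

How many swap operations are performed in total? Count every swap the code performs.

4

pivot=2
j stops at 9 (1), i stops at 0 (2); swap ⇒ [1, 3, 3, 3, 2, 7, 3, 1, 2, 2, 7]
j stops at 8 (2), i stops at 1 (3); swap ⇒ [1, 2, 3, 3, 2, 7, 3, 1, 3, 2, 7]
j stops at 7 (1), i stops at 2 (3); swap ⇒ [1, 2, 1, 3, 2, 7, 3, 3, 3, 2, 7]
j stops at 4 (2), i stops at 3 (3); swap ⇒ [1, 2, 1, 2, 3, 7, 3, 3, 3, 2, 7]
j stops at 3, i stops at 4; i≥j ⇒ return 3. A=[1, 2, 1, 2, 3, 7, 3, 3, 3, 2, 7]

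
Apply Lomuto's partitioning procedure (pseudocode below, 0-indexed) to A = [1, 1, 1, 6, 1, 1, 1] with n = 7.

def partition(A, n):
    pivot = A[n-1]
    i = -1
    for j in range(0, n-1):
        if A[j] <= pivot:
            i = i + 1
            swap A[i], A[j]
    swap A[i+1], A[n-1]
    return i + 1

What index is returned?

pivot=1, i=-1
j=0: 1≤1, i=0, swap(0,0) ⇒ [1, 1, 1, 6, 1, 1, 1]
j=1: 1≤1, i=1, swap(1,1) ⇒ [1, 1, 1, 6, 1, 1, 1]
j=2: 1≤1, i=2, swap(2,2) ⇒ [1, 1, 1, 6, 1, 1, 1]
j=3: 6>1, skip
j=4: 1≤1, i=3, swap(3,4) ⇒ [1, 1, 1, 1, 6, 1, 1]
j=5: 1≤1, i=4, swap(4,5) ⇒ [1, 1, 1, 1, 1, 6, 1]
swap(5,6) ⇒ [1, 1, 1, 1, 1, 1, 6]; return 5

5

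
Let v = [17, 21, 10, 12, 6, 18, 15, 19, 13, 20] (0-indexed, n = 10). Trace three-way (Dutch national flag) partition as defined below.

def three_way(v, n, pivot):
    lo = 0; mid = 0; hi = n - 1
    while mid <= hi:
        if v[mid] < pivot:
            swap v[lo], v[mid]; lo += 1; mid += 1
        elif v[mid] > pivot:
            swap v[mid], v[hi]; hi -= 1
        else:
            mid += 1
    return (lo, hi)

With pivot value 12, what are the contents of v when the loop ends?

[6, 10, 12, 21, 18, 15, 19, 13, 20, 17]

lo=0 mid=0 hi=9
17>12: swap(0,9), hi=8 ⇒ [20, 21, 10, 12, 6, 18, 15, 19, 13, 17]
20>12: swap(0,8), hi=7 ⇒ [13, 21, 10, 12, 6, 18, 15, 19, 20, 17]
13>12: swap(0,7), hi=6 ⇒ [19, 21, 10, 12, 6, 18, 15, 13, 20, 17]
19>12: swap(0,6), hi=5 ⇒ [15, 21, 10, 12, 6, 18, 19, 13, 20, 17]
15>12: swap(0,5), hi=4 ⇒ [18, 21, 10, 12, 6, 15, 19, 13, 20, 17]
18>12: swap(0,4), hi=3 ⇒ [6, 21, 10, 12, 18, 15, 19, 13, 20, 17]
6<12: swap(0,0), lo=1 mid=1 ⇒ [6, 21, 10, 12, 18, 15, 19, 13, 20, 17]
21>12: swap(1,3), hi=2 ⇒ [6, 12, 10, 21, 18, 15, 19, 13, 20, 17]
12=12: mid=2
10<12: swap(1,2), lo=2 mid=3 ⇒ [6, 10, 12, 21, 18, 15, 19, 13, 20, 17]
done. lo=2 hi=2; v=[6, 10, 12, 21, 18, 15, 19, 13, 20, 17]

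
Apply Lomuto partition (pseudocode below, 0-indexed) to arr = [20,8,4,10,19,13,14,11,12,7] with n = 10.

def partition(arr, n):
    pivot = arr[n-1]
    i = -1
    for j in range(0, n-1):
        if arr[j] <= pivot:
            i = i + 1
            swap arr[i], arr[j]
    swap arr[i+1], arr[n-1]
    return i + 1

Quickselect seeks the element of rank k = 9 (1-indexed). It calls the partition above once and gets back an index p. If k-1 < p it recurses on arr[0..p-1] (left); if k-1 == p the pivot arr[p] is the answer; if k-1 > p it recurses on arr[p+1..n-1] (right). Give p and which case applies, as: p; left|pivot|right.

1; right

pivot=7, i=-1
j=0: 20>7, skip
j=1: 8>7, skip
j=2: 4≤7, i=0, swap(0,2) ⇒ [4,8,20,10,19,13,14,11,12,7]
j=3: 10>7, skip
j=4: 19>7, skip
j=5: 13>7, skip
j=6: 14>7, skip
j=7: 11>7, skip
j=8: 12>7, skip
swap(1,9) ⇒ [4,7,20,10,19,13,14,11,12,8]; return 1
p = 1; k-1 = 8 > 1 ⇒ right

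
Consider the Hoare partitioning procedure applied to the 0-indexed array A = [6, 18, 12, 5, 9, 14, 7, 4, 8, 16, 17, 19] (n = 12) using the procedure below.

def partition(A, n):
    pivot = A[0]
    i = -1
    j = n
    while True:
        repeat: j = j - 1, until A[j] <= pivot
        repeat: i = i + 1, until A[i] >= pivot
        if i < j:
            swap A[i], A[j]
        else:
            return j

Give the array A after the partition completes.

[4, 5, 12, 18, 9, 14, 7, 6, 8, 16, 17, 19]

pivot=6
j stops at 7 (4), i stops at 0 (6); swap ⇒ [4, 18, 12, 5, 9, 14, 7, 6, 8, 16, 17, 19]
j stops at 3 (5), i stops at 1 (18); swap ⇒ [4, 5, 12, 18, 9, 14, 7, 6, 8, 16, 17, 19]
j stops at 1, i stops at 2; i≥j ⇒ return 1. A=[4, 5, 12, 18, 9, 14, 7, 6, 8, 16, 17, 19]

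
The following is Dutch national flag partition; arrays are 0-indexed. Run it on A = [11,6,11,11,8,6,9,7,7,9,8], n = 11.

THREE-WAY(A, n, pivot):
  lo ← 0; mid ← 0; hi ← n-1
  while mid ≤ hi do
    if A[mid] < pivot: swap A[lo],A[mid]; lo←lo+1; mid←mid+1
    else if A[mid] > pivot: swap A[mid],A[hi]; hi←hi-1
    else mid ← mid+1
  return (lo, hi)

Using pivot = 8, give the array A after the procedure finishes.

[6,7,7,6,8,8,9,11,9,11,11]

lo=0 mid=0 hi=10
11>8: swap(0,10), hi=9 ⇒ [8,6,11,11,8,6,9,7,7,9,11]
8=8: mid=1
6<8: swap(0,1), lo=1 mid=2 ⇒ [6,8,11,11,8,6,9,7,7,9,11]
11>8: swap(2,9), hi=8 ⇒ [6,8,9,11,8,6,9,7,7,11,11]
9>8: swap(2,8), hi=7 ⇒ [6,8,7,11,8,6,9,7,9,11,11]
7<8: swap(1,2), lo=2 mid=3 ⇒ [6,7,8,11,8,6,9,7,9,11,11]
11>8: swap(3,7), hi=6 ⇒ [6,7,8,7,8,6,9,11,9,11,11]
7<8: swap(2,3), lo=3 mid=4 ⇒ [6,7,7,8,8,6,9,11,9,11,11]
8=8: mid=5
6<8: swap(3,5), lo=4 mid=6 ⇒ [6,7,7,6,8,8,9,11,9,11,11]
9>8: swap(6,6), hi=5 ⇒ [6,7,7,6,8,8,9,11,9,11,11]
done. lo=4 hi=5; A=[6,7,7,6,8,8,9,11,9,11,11]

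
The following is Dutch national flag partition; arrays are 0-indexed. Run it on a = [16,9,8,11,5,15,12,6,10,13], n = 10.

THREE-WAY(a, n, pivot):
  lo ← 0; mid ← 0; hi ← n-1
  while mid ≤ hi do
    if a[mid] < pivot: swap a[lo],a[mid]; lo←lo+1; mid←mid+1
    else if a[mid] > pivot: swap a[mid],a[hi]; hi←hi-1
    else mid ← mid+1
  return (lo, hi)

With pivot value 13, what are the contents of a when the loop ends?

[9,8,11,5,10,12,6,13,15,16]

lo=0 mid=0 hi=9
16>13: swap(0,9), hi=8 ⇒ [13,9,8,11,5,15,12,6,10,16]
13=13: mid=1
9<13: swap(0,1), lo=1 mid=2 ⇒ [9,13,8,11,5,15,12,6,10,16]
8<13: swap(1,2), lo=2 mid=3 ⇒ [9,8,13,11,5,15,12,6,10,16]
11<13: swap(2,3), lo=3 mid=4 ⇒ [9,8,11,13,5,15,12,6,10,16]
5<13: swap(3,4), lo=4 mid=5 ⇒ [9,8,11,5,13,15,12,6,10,16]
15>13: swap(5,8), hi=7 ⇒ [9,8,11,5,13,10,12,6,15,16]
10<13: swap(4,5), lo=5 mid=6 ⇒ [9,8,11,5,10,13,12,6,15,16]
12<13: swap(5,6), lo=6 mid=7 ⇒ [9,8,11,5,10,12,13,6,15,16]
6<13: swap(6,7), lo=7 mid=8 ⇒ [9,8,11,5,10,12,6,13,15,16]
done. lo=7 hi=7; a=[9,8,11,5,10,12,6,13,15,16]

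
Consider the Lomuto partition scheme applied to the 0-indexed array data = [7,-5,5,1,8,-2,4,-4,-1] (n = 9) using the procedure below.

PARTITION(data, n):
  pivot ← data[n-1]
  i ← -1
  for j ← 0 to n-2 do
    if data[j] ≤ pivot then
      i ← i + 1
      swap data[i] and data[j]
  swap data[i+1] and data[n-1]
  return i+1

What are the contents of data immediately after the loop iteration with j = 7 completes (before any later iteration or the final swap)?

pivot=-1, i=-1
j=0: 7>-1, skip
j=1: -5≤-1, i=0, swap(0,1) ⇒ [-5,7,5,1,8,-2,4,-4,-1]
j=2: 5>-1, skip
j=3: 1>-1, skip
j=4: 8>-1, skip
j=5: -2≤-1, i=1, swap(1,5) ⇒ [-5,-2,5,1,8,7,4,-4,-1]
j=6: 4>-1, skip
j=7: -4≤-1, i=2, swap(2,7) ⇒ [-5,-2,-4,1,8,7,4,5,-1]
(after j=7) data = [-5,-2,-4,1,8,7,4,5,-1]

[-5,-2,-4,1,8,7,4,5,-1]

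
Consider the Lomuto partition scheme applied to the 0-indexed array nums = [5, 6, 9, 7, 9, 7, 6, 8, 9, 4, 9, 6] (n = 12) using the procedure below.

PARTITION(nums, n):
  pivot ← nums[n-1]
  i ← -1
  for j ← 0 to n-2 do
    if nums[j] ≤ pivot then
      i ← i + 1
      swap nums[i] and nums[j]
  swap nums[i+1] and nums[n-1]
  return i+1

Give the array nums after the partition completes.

pivot=6, i=-1
j=0: 5≤6, i=0, swap(0,0) ⇒ [5, 6, 9, 7, 9, 7, 6, 8, 9, 4, 9, 6]
j=1: 6≤6, i=1, swap(1,1) ⇒ [5, 6, 9, 7, 9, 7, 6, 8, 9, 4, 9, 6]
j=2: 9>6, skip
j=3: 7>6, skip
j=4: 9>6, skip
j=5: 7>6, skip
j=6: 6≤6, i=2, swap(2,6) ⇒ [5, 6, 6, 7, 9, 7, 9, 8, 9, 4, 9, 6]
j=7: 8>6, skip
j=8: 9>6, skip
j=9: 4≤6, i=3, swap(3,9) ⇒ [5, 6, 6, 4, 9, 7, 9, 8, 9, 7, 9, 6]
j=10: 9>6, skip
swap(4,11) ⇒ [5, 6, 6, 4, 6, 7, 9, 8, 9, 7, 9, 9]; return 4

[5, 6, 6, 4, 6, 7, 9, 8, 9, 7, 9, 9]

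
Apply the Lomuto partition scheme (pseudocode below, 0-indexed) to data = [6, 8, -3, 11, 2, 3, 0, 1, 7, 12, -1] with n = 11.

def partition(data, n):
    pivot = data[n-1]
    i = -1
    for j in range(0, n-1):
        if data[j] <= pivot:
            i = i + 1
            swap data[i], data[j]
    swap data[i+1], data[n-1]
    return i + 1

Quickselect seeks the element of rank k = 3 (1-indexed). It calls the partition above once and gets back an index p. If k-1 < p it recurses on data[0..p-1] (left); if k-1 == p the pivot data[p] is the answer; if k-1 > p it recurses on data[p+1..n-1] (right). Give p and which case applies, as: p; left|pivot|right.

1; right

pivot=-1, i=-1
j=0: 6>-1, skip
j=1: 8>-1, skip
j=2: -3≤-1, i=0, swap(0,2) ⇒ [-3, 8, 6, 11, 2, 3, 0, 1, 7, 12, -1]
j=3: 11>-1, skip
j=4: 2>-1, skip
j=5: 3>-1, skip
j=6: 0>-1, skip
j=7: 1>-1, skip
j=8: 7>-1, skip
j=9: 12>-1, skip
swap(1,10) ⇒ [-3, -1, 6, 11, 2, 3, 0, 1, 7, 12, 8]; return 1
p = 1; k-1 = 2 > 1 ⇒ right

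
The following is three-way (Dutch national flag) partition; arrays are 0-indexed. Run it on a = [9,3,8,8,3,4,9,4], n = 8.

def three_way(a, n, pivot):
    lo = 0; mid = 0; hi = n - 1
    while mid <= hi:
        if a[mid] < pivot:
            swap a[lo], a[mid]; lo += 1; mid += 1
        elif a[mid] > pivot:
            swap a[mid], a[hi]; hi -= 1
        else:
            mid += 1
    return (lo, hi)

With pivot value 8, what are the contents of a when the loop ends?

[4,3,3,4,8,8,9,9]

pivot = 8; lo=0, mid=0, hi=7
a[mid]=9>8: swap a[0],a[7]; hi=6 → [4,3,8,8,3,4,9,9]
a[mid]=4<8: swap a[0],a[0]; lo=1,mid=1 → [4,3,8,8,3,4,9,9]
a[mid]=3<8: swap a[1],a[1]; lo=2,mid=2 → [4,3,8,8,3,4,9,9]
a[mid]=8=8: mid=3
a[mid]=8=8: mid=4
a[mid]=3<8: swap a[2],a[4]; lo=3,mid=5 → [4,3,3,8,8,4,9,9]
a[mid]=4<8: swap a[3],a[5]; lo=4,mid=6 → [4,3,3,4,8,8,9,9]
a[mid]=9>8: swap a[6],a[6]; hi=5 → [4,3,3,4,8,8,9,9]
end: lo=4, hi=5; a = [4,3,3,4,8,8,9,9]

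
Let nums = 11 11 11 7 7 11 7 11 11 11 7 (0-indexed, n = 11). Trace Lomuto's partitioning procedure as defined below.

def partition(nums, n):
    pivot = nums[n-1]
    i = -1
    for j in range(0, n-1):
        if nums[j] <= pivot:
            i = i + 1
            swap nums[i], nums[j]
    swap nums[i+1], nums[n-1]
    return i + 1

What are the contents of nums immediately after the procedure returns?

7 7 7 7 11 11 11 11 11 11 11

pivot = nums[10] = 7; i = -1
j=0: nums[0]=11 > 7 → no swap
j=1: nums[1]=11 > 7 → no swap
j=2: nums[2]=11 > 7 → no swap
j=3: nums[3]=7 ≤ 7 → i=0, swap nums[0],nums[3] → 7 11 11 11 7 11 7 11 11 11 7
j=4: nums[4]=7 ≤ 7 → i=1, swap nums[1],nums[4] → 7 7 11 11 11 11 7 11 11 11 7
j=5: nums[5]=11 > 7 → no swap
j=6: nums[6]=7 ≤ 7 → i=2, swap nums[2],nums[6] → 7 7 7 11 11 11 11 11 11 11 7
j=7: nums[7]=11 > 7 → no swap
j=8: nums[8]=11 > 7 → no swap
j=9: nums[9]=11 > 7 → no swap
final swap nums[3],nums[10] → 7 7 7 7 11 11 11 11 11 11 11; return 3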